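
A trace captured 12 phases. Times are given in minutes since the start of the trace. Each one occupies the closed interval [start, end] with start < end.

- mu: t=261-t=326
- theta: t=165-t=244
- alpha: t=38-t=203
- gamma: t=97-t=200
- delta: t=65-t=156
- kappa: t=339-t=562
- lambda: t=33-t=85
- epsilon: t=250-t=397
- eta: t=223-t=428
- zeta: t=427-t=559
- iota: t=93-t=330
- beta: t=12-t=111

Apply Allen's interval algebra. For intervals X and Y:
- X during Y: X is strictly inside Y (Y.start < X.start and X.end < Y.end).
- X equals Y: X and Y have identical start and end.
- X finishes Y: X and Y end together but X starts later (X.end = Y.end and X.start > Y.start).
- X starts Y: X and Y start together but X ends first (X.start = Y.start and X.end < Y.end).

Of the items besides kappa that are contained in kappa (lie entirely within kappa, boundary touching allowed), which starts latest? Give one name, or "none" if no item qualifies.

Target kappa = [t=339, t=562].
alpha [t=38, t=203] → before → excluded.
beta [t=12, t=111] → before → excluded.
delta [t=65, t=156] → before → excluded.
epsilon [t=250, t=397] → overlaps → excluded.
eta [t=223, t=428] → overlaps → excluded.
gamma [t=97, t=200] → before → excluded.
iota [t=93, t=330] → before → excluded.
lambda [t=33, t=85] → before → excluded.
mu [t=261, t=326] → before → excluded.
theta [t=165, t=244] → before → excluded.
zeta [t=427, t=559] → during → candidate.
Among candidates, latest start is t=427 → zeta.

zeta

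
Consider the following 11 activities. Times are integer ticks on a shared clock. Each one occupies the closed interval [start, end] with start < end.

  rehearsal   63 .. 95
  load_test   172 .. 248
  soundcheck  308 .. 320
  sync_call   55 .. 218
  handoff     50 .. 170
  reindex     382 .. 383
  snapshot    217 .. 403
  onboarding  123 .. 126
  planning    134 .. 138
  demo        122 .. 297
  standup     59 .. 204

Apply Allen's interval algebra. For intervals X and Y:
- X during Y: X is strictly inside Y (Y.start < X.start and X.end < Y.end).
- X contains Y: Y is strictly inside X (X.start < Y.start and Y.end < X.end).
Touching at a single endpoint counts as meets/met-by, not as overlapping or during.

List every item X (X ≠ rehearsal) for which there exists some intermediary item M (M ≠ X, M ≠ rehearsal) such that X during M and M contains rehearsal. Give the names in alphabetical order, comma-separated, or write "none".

onboarding, planning, standup

Target rehearsal = [63, 95].
Intermediaries M with M contains rehearsal: handoff, standup, sync_call.
Via handoff — items with X during handoff: onboarding, planning.
Via standup — items with X during standup: onboarding, planning.
Via sync_call — items with X during sync_call: onboarding, planning, standup.
Union: onboarding, planning, standup.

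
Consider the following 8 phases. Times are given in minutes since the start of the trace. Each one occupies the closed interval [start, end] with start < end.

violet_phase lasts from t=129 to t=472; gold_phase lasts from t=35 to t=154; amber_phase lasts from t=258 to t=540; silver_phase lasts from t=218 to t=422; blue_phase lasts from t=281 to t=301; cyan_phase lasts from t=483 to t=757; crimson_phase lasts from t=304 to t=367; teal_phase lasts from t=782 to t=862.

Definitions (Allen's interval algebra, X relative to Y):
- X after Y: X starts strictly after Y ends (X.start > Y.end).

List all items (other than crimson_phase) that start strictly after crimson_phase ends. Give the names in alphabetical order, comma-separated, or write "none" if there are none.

cyan_phase, teal_phase

Target crimson_phase = [t=304, t=367].
amber_phase [t=258, t=540] → contains → no.
blue_phase [t=281, t=301] → before → no.
cyan_phase [t=483, t=757] → after → yes.
gold_phase [t=35, t=154] → before → no.
silver_phase [t=218, t=422] → contains → no.
teal_phase [t=782, t=862] → after → yes.
violet_phase [t=129, t=472] → contains → no.
Result: cyan_phase, teal_phase.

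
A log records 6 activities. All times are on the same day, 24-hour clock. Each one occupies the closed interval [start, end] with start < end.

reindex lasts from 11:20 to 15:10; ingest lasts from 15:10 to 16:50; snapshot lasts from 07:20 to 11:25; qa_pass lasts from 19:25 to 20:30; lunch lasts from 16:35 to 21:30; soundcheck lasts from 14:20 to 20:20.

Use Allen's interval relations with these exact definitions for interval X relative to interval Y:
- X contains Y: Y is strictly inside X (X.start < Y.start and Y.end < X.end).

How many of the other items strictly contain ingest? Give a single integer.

Target ingest = [15:10, 16:50].
lunch [16:35, 21:30] → overlapped-by → no.
qa_pass [19:25, 20:30] → after → no.
reindex [11:20, 15:10] → meets → no.
snapshot [07:20, 11:25] → before → no.
soundcheck [14:20, 20:20] → contains → counts.
Total: 1.

1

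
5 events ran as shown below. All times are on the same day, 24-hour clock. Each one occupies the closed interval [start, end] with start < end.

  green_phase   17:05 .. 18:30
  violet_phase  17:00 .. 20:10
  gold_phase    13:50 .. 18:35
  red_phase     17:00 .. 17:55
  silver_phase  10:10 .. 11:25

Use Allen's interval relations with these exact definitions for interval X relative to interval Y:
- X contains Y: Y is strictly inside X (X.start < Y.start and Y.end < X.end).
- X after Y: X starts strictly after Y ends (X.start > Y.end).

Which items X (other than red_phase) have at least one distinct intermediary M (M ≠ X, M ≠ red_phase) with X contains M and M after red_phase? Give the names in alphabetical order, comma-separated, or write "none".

none

Target red_phase = [17:00, 17:55].
Intermediaries M with M after red_phase: none.
Union: none.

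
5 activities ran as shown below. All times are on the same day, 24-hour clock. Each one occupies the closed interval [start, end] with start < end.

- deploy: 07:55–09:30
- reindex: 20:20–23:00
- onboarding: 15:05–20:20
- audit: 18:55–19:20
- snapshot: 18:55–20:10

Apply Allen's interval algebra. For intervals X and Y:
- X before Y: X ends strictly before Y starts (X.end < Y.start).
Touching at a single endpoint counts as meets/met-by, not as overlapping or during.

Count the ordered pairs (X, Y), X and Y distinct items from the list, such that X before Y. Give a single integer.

Checking all 20 ordered pairs for relation 'before'; matching pairs in alphabetical order:
(audit, reindex): audit before reindex ✓
(deploy, audit): deploy before audit ✓
(deploy, onboarding): deploy before onboarding ✓
(deploy, reindex): deploy before reindex ✓
(deploy, snapshot): deploy before snapshot ✓
(snapshot, reindex): snapshot before reindex ✓
Count: 6.

6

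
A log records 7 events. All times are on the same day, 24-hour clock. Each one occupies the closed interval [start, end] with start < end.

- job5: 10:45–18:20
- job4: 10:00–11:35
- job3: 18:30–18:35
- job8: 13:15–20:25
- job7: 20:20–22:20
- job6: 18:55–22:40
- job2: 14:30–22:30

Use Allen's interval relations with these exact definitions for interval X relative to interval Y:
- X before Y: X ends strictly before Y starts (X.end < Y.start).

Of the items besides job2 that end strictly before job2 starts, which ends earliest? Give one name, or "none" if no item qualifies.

job4

Target job2 = [14:30, 22:30].
job3 [18:30, 18:35] → during → excluded.
job4 [10:00, 11:35] → before → candidate.
job5 [10:45, 18:20] → overlaps → excluded.
job6 [18:55, 22:40] → overlapped-by → excluded.
job7 [20:20, 22:20] → during → excluded.
job8 [13:15, 20:25] → overlaps → excluded.
Among candidates, earliest end is 11:35 → job4.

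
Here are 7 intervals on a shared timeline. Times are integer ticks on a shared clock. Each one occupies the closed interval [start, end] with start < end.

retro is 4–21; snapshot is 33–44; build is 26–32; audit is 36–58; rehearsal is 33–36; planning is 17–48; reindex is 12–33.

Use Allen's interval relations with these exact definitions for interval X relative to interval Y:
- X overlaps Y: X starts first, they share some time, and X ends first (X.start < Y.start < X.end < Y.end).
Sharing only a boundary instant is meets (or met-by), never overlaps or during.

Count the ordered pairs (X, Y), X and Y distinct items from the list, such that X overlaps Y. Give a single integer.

Checking all 42 ordered pairs for relation 'overlaps'; matching pairs in alphabetical order:
(planning, audit): planning overlaps audit ✓
(reindex, planning): reindex overlaps planning ✓
(retro, planning): retro overlaps planning ✓
(retro, reindex): retro overlaps reindex ✓
(snapshot, audit): snapshot overlaps audit ✓
Count: 5.

5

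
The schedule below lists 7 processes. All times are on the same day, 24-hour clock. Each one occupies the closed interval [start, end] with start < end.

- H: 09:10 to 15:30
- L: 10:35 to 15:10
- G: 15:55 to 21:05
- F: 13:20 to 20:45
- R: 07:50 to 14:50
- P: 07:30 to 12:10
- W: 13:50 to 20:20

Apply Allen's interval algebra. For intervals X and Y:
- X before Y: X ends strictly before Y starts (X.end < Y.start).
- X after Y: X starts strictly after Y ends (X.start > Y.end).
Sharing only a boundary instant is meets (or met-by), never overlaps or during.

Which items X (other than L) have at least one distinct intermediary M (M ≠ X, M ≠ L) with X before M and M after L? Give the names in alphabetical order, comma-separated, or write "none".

Target L = [10:35, 15:10].
Intermediaries M with M after L: G.
Via G — items with X before G: H, P, R.
Union: H, P, R.

H, P, R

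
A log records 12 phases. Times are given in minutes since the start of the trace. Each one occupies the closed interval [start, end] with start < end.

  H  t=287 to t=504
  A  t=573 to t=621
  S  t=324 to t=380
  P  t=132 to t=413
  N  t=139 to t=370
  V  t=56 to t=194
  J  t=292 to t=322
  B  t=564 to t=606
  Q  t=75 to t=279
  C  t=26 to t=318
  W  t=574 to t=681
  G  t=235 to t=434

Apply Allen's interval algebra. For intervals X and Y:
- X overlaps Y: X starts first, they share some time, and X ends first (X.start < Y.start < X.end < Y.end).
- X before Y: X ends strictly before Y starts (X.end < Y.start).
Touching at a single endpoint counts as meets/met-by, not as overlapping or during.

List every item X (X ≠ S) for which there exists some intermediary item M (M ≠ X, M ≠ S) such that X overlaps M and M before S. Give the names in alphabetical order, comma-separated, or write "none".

C, V

Target S = [t=324, t=380].
Intermediaries M with M before S: C, J, Q, V.
Via C — items with X overlaps C: none.
Via J — items with X overlaps J: C.
Via Q — items with X overlaps Q: V.
Via V — items with X overlaps V: none.
Union: C, V.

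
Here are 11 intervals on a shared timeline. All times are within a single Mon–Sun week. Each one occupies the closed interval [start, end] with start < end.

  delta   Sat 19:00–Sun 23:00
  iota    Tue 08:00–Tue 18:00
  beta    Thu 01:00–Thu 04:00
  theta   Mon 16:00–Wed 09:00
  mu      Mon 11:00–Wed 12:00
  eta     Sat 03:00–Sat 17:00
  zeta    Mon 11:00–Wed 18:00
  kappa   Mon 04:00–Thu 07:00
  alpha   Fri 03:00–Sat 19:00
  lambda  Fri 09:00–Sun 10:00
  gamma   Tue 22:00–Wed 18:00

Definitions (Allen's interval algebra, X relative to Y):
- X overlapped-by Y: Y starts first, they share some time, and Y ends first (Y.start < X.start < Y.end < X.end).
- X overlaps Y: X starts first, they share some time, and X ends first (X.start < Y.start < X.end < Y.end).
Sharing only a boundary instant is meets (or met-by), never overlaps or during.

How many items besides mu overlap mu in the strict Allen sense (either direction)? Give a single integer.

1

Target mu = [Mon 11:00, Wed 12:00].
alpha [Fri 03:00, Sat 19:00] → after → no.
beta [Thu 01:00, Thu 04:00] → after → no.
delta [Sat 19:00, Sun 23:00] → after → no.
eta [Sat 03:00, Sat 17:00] → after → no.
gamma [Tue 22:00, Wed 18:00] → overlapped-by → counts.
iota [Tue 08:00, Tue 18:00] → during → no.
kappa [Mon 04:00, Thu 07:00] → contains → no.
lambda [Fri 09:00, Sun 10:00] → after → no.
theta [Mon 16:00, Wed 09:00] → during → no.
zeta [Mon 11:00, Wed 18:00] → started-by → no.
Total: 1.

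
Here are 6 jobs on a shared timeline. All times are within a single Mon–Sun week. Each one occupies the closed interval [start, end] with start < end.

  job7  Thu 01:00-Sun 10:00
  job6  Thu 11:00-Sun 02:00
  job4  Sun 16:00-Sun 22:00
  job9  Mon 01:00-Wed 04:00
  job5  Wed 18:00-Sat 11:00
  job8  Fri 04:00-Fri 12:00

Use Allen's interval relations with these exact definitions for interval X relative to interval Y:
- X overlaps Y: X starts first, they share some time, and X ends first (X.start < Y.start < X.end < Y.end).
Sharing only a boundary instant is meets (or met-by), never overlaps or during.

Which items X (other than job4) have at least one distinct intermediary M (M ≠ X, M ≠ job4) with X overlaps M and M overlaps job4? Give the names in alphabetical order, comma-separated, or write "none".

Target job4 = [Sun 16:00, Sun 22:00].
Intermediaries M with M overlaps job4: none.
Union: none.

none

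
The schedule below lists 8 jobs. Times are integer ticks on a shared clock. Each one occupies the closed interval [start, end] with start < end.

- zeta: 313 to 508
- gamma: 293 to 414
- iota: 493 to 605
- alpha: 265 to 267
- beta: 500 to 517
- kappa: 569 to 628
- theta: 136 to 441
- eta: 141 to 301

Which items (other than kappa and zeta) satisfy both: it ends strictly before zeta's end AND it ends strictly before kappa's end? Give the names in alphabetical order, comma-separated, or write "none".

alpha, eta, gamma, theta

Conditions: its end is strictly before zeta's end (X.end < 508) AND its end is strictly before kappa's end (X.end < 628).
alpha: end 267 < 508? ✓; end 267 < 628? ✓ → yes.
beta: end 517 < 508? ✗; end 517 < 628? ✓ → no.
eta: end 301 < 508? ✓; end 301 < 628? ✓ → yes.
gamma: end 414 < 508? ✓; end 414 < 628? ✓ → yes.
iota: end 605 < 508? ✗; end 605 < 628? ✓ → no.
theta: end 441 < 508? ✓; end 441 < 628? ✓ → yes.
Result: alpha, eta, gamma, theta.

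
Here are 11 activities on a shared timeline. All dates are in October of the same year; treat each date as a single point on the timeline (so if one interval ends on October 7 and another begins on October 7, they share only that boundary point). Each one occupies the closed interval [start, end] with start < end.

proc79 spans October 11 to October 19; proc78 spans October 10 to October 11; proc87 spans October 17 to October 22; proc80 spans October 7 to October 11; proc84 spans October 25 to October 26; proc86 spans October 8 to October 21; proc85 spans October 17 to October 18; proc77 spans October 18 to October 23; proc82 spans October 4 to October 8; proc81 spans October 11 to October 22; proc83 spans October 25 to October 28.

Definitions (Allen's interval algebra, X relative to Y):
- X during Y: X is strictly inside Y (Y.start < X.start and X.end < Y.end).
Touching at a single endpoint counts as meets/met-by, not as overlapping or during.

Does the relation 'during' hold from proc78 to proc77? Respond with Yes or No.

proc78 = [October 10, October 11], proc77 = [October 18, October 23].
Actual relation of proc78 to proc77: before.
Asked whether 'during' holds → No.

No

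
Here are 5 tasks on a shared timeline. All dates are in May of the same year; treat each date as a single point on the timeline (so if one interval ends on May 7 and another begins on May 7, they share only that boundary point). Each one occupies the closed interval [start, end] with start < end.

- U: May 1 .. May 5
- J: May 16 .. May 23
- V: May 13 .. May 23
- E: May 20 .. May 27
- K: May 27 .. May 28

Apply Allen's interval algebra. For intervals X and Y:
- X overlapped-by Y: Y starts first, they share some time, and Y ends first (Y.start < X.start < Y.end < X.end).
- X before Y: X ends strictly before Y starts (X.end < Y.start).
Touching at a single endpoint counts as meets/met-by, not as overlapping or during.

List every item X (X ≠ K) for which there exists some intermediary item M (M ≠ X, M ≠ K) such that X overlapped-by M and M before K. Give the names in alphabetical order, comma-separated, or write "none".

Target K = [May 27, May 28].
Intermediaries M with M before K: J, U, V.
Via J — items with X overlapped-by J: E.
Via U — items with X overlapped-by U: none.
Via V — items with X overlapped-by V: E.
Union: E.

E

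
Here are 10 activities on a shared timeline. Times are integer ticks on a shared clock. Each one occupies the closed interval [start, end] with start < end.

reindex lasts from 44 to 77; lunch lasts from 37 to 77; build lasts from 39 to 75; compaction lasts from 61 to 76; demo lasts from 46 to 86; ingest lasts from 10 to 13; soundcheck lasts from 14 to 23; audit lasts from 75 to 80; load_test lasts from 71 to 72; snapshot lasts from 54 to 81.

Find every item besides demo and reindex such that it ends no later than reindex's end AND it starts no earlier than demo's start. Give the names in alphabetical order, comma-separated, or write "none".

compaction, load_test

Conditions: its end is no later than reindex's end (X.end <= 77) AND its start is no earlier than demo's start (X.start >= 46).
audit: end 80 <= 77? ✗; start 75 >= 46? ✓ → no.
build: end 75 <= 77? ✓; start 39 >= 46? ✗ → no.
compaction: end 76 <= 77? ✓; start 61 >= 46? ✓ → yes.
ingest: end 13 <= 77? ✓; start 10 >= 46? ✗ → no.
load_test: end 72 <= 77? ✓; start 71 >= 46? ✓ → yes.
lunch: end 77 <= 77? ✓; start 37 >= 46? ✗ → no.
snapshot: end 81 <= 77? ✗; start 54 >= 46? ✓ → no.
soundcheck: end 23 <= 77? ✓; start 14 >= 46? ✗ → no.
Result: compaction, load_test.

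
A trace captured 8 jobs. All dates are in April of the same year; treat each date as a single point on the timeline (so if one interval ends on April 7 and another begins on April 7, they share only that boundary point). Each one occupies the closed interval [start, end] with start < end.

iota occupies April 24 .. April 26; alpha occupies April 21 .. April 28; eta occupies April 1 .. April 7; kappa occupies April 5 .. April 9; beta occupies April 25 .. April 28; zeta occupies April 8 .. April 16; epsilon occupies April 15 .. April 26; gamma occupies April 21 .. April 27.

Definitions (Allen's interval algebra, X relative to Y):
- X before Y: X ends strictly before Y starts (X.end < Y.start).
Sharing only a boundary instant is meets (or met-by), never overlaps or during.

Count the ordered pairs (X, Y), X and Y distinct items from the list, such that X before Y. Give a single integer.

Checking all 56 ordered pairs for relation 'before'; matching pairs in alphabetical order:
(eta, alpha): eta before alpha ✓
(eta, beta): eta before beta ✓
(eta, epsilon): eta before epsilon ✓
(eta, gamma): eta before gamma ✓
(eta, iota): eta before iota ✓
(eta, zeta): eta before zeta ✓
(kappa, alpha): kappa before alpha ✓
(kappa, beta): kappa before beta ✓
(kappa, epsilon): kappa before epsilon ✓
(kappa, gamma): kappa before gamma ✓
(kappa, iota): kappa before iota ✓
(zeta, alpha): zeta before alpha ✓
(zeta, beta): zeta before beta ✓
(zeta, gamma): zeta before gamma ✓
(zeta, iota): zeta before iota ✓
Count: 15.

15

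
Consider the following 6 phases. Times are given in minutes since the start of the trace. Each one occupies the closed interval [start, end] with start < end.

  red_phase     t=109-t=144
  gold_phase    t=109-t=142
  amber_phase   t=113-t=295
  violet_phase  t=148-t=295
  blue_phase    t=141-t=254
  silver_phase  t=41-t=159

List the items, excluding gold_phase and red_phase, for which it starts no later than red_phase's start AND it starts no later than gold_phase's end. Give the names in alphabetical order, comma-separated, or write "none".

silver_phase

Conditions: its start is no later than red_phase's start (X.start <= t=109) AND its start is no later than gold_phase's end (X.start <= t=142).
amber_phase: start t=113 <= t=109? ✗; start t=113 <= t=142? ✓ → no.
blue_phase: start t=141 <= t=109? ✗; start t=141 <= t=142? ✓ → no.
silver_phase: start t=41 <= t=109? ✓; start t=41 <= t=142? ✓ → yes.
violet_phase: start t=148 <= t=109? ✗; start t=148 <= t=142? ✗ → no.
Result: silver_phase.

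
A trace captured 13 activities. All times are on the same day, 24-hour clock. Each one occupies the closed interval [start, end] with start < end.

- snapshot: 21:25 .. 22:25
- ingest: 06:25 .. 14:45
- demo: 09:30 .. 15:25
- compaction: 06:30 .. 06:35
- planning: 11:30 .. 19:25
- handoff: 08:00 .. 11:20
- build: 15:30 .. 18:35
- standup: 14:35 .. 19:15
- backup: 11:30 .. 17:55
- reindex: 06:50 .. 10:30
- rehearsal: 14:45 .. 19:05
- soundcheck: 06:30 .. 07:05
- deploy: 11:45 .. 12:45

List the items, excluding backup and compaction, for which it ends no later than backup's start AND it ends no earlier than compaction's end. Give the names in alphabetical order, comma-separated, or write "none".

handoff, reindex, soundcheck

Conditions: its end is no later than backup's start (X.end <= 11:30) AND its end is no earlier than compaction's end (X.end >= 06:35).
build: end 18:35 <= 11:30? ✗; end 18:35 >= 06:35? ✓ → no.
demo: end 15:25 <= 11:30? ✗; end 15:25 >= 06:35? ✓ → no.
deploy: end 12:45 <= 11:30? ✗; end 12:45 >= 06:35? ✓ → no.
handoff: end 11:20 <= 11:30? ✓; end 11:20 >= 06:35? ✓ → yes.
ingest: end 14:45 <= 11:30? ✗; end 14:45 >= 06:35? ✓ → no.
planning: end 19:25 <= 11:30? ✗; end 19:25 >= 06:35? ✓ → no.
rehearsal: end 19:05 <= 11:30? ✗; end 19:05 >= 06:35? ✓ → no.
reindex: end 10:30 <= 11:30? ✓; end 10:30 >= 06:35? ✓ → yes.
snapshot: end 22:25 <= 11:30? ✗; end 22:25 >= 06:35? ✓ → no.
soundcheck: end 07:05 <= 11:30? ✓; end 07:05 >= 06:35? ✓ → yes.
standup: end 19:15 <= 11:30? ✗; end 19:15 >= 06:35? ✓ → no.
Result: handoff, reindex, soundcheck.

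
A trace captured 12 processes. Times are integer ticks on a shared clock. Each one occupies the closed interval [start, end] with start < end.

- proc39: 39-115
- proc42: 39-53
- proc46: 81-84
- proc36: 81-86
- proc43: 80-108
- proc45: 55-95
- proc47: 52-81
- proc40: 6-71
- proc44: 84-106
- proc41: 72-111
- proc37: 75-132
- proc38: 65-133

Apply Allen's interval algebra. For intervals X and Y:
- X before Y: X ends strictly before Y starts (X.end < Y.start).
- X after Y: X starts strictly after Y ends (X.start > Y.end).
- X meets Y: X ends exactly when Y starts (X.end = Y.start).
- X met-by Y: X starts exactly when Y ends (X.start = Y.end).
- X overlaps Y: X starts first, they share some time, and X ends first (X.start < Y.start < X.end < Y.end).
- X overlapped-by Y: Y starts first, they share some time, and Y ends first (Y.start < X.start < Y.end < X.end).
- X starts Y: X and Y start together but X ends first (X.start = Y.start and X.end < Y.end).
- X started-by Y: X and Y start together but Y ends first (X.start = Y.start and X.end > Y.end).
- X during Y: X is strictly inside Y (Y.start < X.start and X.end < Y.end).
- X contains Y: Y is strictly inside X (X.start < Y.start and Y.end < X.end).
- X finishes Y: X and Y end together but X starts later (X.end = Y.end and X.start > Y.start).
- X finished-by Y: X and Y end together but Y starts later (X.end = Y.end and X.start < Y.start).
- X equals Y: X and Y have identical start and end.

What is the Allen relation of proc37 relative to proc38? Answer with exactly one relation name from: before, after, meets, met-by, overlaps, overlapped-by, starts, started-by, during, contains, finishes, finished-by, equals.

proc37 = [75, 132]; proc38 = [65, 133].
Compare endpoints: proc37.start > proc38.start, proc37.start < proc38.end, proc37.end > proc38.start, proc37.end < proc38.end.
That pattern is 'during'.

during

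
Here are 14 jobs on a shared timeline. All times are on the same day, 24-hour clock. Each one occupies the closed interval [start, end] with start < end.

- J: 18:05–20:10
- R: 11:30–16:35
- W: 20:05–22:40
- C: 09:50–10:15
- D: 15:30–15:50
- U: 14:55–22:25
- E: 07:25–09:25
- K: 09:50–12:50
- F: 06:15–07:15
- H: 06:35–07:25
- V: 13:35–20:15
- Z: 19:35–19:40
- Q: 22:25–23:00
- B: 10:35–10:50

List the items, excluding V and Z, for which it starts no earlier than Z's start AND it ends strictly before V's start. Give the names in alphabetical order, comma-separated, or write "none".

Conditions: its start is no earlier than Z's start (X.start >= 19:35) AND its end is strictly before V's start (X.end < 13:35).
B: start 10:35 >= 19:35? ✗; end 10:50 < 13:35? ✓ → no.
C: start 09:50 >= 19:35? ✗; end 10:15 < 13:35? ✓ → no.
D: start 15:30 >= 19:35? ✗; end 15:50 < 13:35? ✗ → no.
E: start 07:25 >= 19:35? ✗; end 09:25 < 13:35? ✓ → no.
F: start 06:15 >= 19:35? ✗; end 07:15 < 13:35? ✓ → no.
H: start 06:35 >= 19:35? ✗; end 07:25 < 13:35? ✓ → no.
J: start 18:05 >= 19:35? ✗; end 20:10 < 13:35? ✗ → no.
K: start 09:50 >= 19:35? ✗; end 12:50 < 13:35? ✓ → no.
Q: start 22:25 >= 19:35? ✓; end 23:00 < 13:35? ✗ → no.
R: start 11:30 >= 19:35? ✗; end 16:35 < 13:35? ✗ → no.
U: start 14:55 >= 19:35? ✗; end 22:25 < 13:35? ✗ → no.
W: start 20:05 >= 19:35? ✓; end 22:40 < 13:35? ✗ → no.
Result: none.

none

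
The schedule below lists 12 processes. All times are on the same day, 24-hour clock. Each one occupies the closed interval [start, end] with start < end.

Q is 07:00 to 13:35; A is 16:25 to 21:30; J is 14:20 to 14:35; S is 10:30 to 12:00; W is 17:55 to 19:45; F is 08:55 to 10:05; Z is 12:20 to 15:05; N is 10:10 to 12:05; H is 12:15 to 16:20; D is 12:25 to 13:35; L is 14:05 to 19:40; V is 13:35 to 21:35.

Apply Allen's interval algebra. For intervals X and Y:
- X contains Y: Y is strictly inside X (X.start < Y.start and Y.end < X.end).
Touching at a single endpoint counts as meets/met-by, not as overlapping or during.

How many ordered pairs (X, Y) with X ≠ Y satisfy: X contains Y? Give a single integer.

Checking all 132 ordered pairs for relation 'contains'; matching pairs in alphabetical order:
(A, W): A contains W ✓
(H, D): H contains D ✓
(H, J): H contains J ✓
(H, Z): H contains Z ✓
(L, J): L contains J ✓
(N, S): N contains S ✓
(Q, F): Q contains F ✓
(Q, N): Q contains N ✓
(Q, S): Q contains S ✓
(V, A): V contains A ✓
(V, J): V contains J ✓
(V, L): V contains L ✓
(V, W): V contains W ✓
(Z, D): Z contains D ✓
(Z, J): Z contains J ✓
Count: 15.

15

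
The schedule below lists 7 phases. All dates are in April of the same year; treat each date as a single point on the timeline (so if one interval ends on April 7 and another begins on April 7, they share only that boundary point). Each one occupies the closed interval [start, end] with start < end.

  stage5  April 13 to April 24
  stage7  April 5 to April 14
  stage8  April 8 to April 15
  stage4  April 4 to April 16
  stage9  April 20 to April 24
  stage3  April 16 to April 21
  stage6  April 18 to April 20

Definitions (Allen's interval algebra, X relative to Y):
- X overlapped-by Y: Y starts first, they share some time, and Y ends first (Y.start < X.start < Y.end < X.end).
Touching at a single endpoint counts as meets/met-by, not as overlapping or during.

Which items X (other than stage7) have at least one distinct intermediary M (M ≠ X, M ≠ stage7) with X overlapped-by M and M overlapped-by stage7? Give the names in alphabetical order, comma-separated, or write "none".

stage5

Target stage7 = [April 5, April 14].
Intermediaries M with M overlapped-by stage7: stage5, stage8.
Via stage5 — items with X overlapped-by stage5: none.
Via stage8 — items with X overlapped-by stage8: stage5.
Union: stage5.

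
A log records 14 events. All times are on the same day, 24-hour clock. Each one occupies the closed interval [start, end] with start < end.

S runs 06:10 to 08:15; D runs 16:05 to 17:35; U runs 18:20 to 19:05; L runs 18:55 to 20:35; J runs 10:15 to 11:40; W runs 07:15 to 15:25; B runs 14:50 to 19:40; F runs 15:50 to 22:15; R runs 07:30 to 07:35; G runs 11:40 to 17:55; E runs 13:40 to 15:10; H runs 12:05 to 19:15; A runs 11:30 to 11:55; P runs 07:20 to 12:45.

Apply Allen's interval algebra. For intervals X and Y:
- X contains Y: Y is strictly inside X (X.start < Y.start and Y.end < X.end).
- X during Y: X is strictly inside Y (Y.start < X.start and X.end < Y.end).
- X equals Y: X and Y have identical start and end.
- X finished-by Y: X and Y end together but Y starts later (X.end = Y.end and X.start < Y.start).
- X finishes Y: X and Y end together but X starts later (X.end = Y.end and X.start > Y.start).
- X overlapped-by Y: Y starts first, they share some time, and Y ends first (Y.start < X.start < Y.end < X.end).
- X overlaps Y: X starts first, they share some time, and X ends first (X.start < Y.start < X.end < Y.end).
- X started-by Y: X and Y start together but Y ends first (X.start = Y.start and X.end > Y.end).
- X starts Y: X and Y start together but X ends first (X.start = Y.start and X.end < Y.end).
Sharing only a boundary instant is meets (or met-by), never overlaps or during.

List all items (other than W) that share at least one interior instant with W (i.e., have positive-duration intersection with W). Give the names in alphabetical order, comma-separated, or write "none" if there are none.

Target W = [07:15, 15:25].
A [11:30, 11:55] → during → yes.
B [14:50, 19:40] → overlapped-by → yes.
D [16:05, 17:35] → after → no.
E [13:40, 15:10] → during → yes.
F [15:50, 22:15] → after → no.
G [11:40, 17:55] → overlapped-by → yes.
H [12:05, 19:15] → overlapped-by → yes.
J [10:15, 11:40] → during → yes.
L [18:55, 20:35] → after → no.
P [07:20, 12:45] → during → yes.
R [07:30, 07:35] → during → yes.
S [06:10, 08:15] → overlaps → yes.
U [18:20, 19:05] → after → no.
Result: A, B, E, G, H, J, P, R, S.

A, B, E, G, H, J, P, R, S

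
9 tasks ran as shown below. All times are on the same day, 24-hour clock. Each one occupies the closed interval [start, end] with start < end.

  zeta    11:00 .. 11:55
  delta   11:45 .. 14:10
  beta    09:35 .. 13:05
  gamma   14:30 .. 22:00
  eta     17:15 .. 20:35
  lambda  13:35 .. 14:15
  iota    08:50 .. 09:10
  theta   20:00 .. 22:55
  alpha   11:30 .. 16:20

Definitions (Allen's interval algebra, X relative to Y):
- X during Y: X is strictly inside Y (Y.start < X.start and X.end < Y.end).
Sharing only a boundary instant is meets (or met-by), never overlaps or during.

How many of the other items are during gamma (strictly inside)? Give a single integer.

1

Target gamma = [14:30, 22:00].
alpha [11:30, 16:20] → overlaps → no.
beta [09:35, 13:05] → before → no.
delta [11:45, 14:10] → before → no.
eta [17:15, 20:35] → during → counts.
iota [08:50, 09:10] → before → no.
lambda [13:35, 14:15] → before → no.
theta [20:00, 22:55] → overlapped-by → no.
zeta [11:00, 11:55] → before → no.
Total: 1.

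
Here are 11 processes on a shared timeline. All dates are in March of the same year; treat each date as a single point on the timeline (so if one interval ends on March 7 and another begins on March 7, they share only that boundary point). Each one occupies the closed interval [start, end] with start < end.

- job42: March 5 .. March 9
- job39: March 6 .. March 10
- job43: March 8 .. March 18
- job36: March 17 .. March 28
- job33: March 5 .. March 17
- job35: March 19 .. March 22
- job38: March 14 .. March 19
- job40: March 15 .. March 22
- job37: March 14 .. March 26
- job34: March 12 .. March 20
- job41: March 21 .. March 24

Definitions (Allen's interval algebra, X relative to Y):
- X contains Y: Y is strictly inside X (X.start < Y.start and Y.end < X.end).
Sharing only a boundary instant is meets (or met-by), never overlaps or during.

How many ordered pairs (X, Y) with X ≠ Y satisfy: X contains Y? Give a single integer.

7

Checking all 110 ordered pairs for relation 'contains'; matching pairs in alphabetical order:
(job33, job39): job33 contains job39 ✓
(job34, job38): job34 contains job38 ✓
(job36, job35): job36 contains job35 ✓
(job36, job41): job36 contains job41 ✓
(job37, job35): job37 contains job35 ✓
(job37, job40): job37 contains job40 ✓
(job37, job41): job37 contains job41 ✓
Count: 7.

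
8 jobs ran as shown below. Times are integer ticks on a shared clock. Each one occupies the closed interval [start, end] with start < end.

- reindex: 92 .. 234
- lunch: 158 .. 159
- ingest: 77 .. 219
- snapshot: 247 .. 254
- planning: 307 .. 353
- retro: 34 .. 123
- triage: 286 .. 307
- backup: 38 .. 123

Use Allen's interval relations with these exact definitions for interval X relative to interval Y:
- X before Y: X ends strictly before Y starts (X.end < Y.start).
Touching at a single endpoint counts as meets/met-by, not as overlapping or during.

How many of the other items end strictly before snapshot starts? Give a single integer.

5

Target snapshot = [247, 254].
backup [38, 123] → before → counts.
ingest [77, 219] → before → counts.
lunch [158, 159] → before → counts.
planning [307, 353] → after → no.
reindex [92, 234] → before → counts.
retro [34, 123] → before → counts.
triage [286, 307] → after → no.
Total: 5.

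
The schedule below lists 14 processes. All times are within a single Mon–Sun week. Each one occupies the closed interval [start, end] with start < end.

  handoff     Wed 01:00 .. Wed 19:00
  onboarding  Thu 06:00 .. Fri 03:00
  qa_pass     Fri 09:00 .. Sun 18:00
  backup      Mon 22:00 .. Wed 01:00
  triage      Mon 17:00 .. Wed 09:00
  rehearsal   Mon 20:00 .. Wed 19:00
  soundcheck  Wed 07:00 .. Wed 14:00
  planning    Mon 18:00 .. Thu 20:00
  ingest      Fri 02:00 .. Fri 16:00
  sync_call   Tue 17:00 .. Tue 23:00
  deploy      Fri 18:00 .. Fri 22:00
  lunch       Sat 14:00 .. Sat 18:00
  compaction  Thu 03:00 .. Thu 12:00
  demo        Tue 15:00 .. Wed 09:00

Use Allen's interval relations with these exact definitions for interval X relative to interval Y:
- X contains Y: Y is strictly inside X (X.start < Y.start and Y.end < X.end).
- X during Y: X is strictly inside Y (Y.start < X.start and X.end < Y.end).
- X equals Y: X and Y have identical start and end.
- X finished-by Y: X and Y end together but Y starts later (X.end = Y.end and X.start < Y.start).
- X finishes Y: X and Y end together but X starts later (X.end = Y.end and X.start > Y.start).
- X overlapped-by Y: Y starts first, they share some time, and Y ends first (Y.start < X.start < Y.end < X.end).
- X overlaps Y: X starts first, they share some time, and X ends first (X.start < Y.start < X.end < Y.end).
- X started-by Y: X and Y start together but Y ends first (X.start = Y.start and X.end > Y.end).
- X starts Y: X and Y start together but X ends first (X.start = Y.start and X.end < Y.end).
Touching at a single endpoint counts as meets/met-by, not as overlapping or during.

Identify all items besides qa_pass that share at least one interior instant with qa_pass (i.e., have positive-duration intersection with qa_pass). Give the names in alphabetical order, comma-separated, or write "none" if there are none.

deploy, ingest, lunch

Target qa_pass = [Fri 09:00, Sun 18:00].
backup [Mon 22:00, Wed 01:00] → before → no.
compaction [Thu 03:00, Thu 12:00] → before → no.
demo [Tue 15:00, Wed 09:00] → before → no.
deploy [Fri 18:00, Fri 22:00] → during → yes.
handoff [Wed 01:00, Wed 19:00] → before → no.
ingest [Fri 02:00, Fri 16:00] → overlaps → yes.
lunch [Sat 14:00, Sat 18:00] → during → yes.
onboarding [Thu 06:00, Fri 03:00] → before → no.
planning [Mon 18:00, Thu 20:00] → before → no.
rehearsal [Mon 20:00, Wed 19:00] → before → no.
soundcheck [Wed 07:00, Wed 14:00] → before → no.
sync_call [Tue 17:00, Tue 23:00] → before → no.
triage [Mon 17:00, Wed 09:00] → before → no.
Result: deploy, ingest, lunch.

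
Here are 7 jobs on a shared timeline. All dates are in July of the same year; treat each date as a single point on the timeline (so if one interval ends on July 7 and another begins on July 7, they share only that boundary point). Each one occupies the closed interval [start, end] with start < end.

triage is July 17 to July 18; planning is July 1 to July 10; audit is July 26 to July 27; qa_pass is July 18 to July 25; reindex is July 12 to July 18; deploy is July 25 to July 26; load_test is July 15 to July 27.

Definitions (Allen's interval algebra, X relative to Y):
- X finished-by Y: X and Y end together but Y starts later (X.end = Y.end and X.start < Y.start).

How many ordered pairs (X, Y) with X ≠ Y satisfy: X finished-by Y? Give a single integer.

2

Checking all 42 ordered pairs for relation 'finished-by'; matching pairs in alphabetical order:
(load_test, audit): load_test finished-by audit ✓
(reindex, triage): reindex finished-by triage ✓
Count: 2.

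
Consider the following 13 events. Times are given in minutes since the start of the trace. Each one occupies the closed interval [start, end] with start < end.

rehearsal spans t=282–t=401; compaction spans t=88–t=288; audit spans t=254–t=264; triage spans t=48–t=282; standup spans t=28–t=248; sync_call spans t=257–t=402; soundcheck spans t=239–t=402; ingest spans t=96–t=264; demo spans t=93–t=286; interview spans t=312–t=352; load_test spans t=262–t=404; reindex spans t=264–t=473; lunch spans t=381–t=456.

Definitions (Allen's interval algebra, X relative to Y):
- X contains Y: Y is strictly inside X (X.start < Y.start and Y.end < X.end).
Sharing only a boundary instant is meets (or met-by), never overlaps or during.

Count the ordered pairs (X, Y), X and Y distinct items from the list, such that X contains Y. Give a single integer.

18

Checking all 156 ordered pairs for relation 'contains'; matching pairs in alphabetical order:
(compaction, audit): compaction contains audit ✓
(compaction, demo): compaction contains demo ✓
(compaction, ingest): compaction contains ingest ✓
(demo, audit): demo contains audit ✓
(demo, ingest): demo contains ingest ✓
(load_test, interview): load_test contains interview ✓
(load_test, rehearsal): load_test contains rehearsal ✓
(rehearsal, interview): rehearsal contains interview ✓
(reindex, interview): reindex contains interview ✓
(reindex, lunch): reindex contains lunch ✓
(reindex, rehearsal): reindex contains rehearsal ✓
(soundcheck, audit): soundcheck contains audit ✓
(soundcheck, interview): soundcheck contains interview ✓
(soundcheck, rehearsal): soundcheck contains rehearsal ✓
(sync_call, interview): sync_call contains interview ✓
(sync_call, rehearsal): sync_call contains rehearsal ✓
(triage, audit): triage contains audit ✓
(triage, ingest): triage contains ingest ✓
Count: 18.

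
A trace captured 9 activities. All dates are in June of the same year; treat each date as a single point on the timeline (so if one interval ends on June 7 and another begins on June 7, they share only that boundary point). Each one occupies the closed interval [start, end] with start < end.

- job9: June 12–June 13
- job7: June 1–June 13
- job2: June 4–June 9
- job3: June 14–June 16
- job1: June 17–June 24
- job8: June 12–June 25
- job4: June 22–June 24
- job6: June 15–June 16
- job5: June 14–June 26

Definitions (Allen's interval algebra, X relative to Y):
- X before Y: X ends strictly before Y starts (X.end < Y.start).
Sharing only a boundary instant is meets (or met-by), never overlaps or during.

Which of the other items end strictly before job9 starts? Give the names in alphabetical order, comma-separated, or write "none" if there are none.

Target job9 = [June 12, June 13].
job1 [June 17, June 24] → after → no.
job2 [June 4, June 9] → before → yes.
job3 [June 14, June 16] → after → no.
job4 [June 22, June 24] → after → no.
job5 [June 14, June 26] → after → no.
job6 [June 15, June 16] → after → no.
job7 [June 1, June 13] → finished-by → no.
job8 [June 12, June 25] → started-by → no.
Result: job2.

job2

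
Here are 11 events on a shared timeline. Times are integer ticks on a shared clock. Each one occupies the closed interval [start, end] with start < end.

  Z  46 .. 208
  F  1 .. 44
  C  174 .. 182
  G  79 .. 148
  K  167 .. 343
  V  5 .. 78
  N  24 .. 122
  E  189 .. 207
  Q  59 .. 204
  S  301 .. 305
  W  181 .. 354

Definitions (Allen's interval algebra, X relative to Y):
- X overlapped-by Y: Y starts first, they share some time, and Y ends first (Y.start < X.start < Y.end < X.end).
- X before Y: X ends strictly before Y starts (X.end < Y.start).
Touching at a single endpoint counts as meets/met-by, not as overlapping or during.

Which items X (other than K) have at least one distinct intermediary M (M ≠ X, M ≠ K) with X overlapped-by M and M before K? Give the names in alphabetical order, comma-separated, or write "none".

Target K = [167, 343].
Intermediaries M with M before K: F, G, N, V.
Via F — items with X overlapped-by F: N, V.
Via G — items with X overlapped-by G: none.
Via N — items with X overlapped-by N: G, Q, Z.
Via V — items with X overlapped-by V: N, Q, Z.
Union: G, N, Q, V, Z.

G, N, Q, V, Z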